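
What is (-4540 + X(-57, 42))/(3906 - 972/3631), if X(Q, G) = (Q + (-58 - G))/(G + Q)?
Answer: -246701033/212725710 ≈ -1.1597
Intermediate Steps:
X(Q, G) = (-58 + Q - G)/(G + Q)
(-4540 + X(-57, 42))/(3906 - 972/3631) = (-4540 + (-58 - 57 - 1*42)/(42 - 57))/(3906 - 972/3631) = (-4540 + (-58 - 57 - 42)/(-15))/(3906 - 972*1/3631) = (-4540 - 1/15*(-157))/(3906 - 972/3631) = (-4540 + 157/15)/(14181714/3631) = -67943/15*3631/14181714 = -246701033/212725710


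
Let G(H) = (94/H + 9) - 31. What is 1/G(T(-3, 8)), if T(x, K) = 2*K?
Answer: -8/129 ≈ -0.062016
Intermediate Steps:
G(H) = -22 + 94/H (G(H) = (9 + 94/H) - 31 = -22 + 94/H)
1/G(T(-3, 8)) = 1/(-22 + 94/((2*8))) = 1/(-22 + 94/16) = 1/(-22 + 94*(1/16)) = 1/(-22 + 47/8) = 1/(-129/8) = -8/129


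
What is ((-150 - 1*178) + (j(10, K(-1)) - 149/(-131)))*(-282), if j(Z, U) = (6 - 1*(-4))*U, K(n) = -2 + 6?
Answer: 10597278/131 ≈ 80895.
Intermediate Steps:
K(n) = 4
j(Z, U) = 10*U (j(Z, U) = (6 + 4)*U = 10*U)
((-150 - 1*178) + (j(10, K(-1)) - 149/(-131)))*(-282) = ((-150 - 1*178) + (10*4 - 149/(-131)))*(-282) = ((-150 - 178) + (40 - 149*(-1)/131))*(-282) = (-328 + (40 - 1*(-149/131)))*(-282) = (-328 + (40 + 149/131))*(-282) = (-328 + 5389/131)*(-282) = -37579/131*(-282) = 10597278/131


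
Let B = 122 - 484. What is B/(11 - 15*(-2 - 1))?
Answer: -181/28 ≈ -6.4643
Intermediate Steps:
B = -362
B/(11 - 15*(-2 - 1)) = -362/(11 - 15*(-2 - 1)) = -362/(11 - (-45)) = -362/(11 - 15*(-3)) = -362/(11 + 45) = -362/56 = -362*1/56 = -181/28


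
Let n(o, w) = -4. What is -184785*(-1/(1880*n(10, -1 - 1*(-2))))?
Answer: -36957/1504 ≈ -24.572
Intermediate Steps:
-184785*(-1/(1880*n(10, -1 - 1*(-2)))) = -184785/(-4*(-20)*94) = -184785/(80*94) = -184785/7520 = -184785*1/7520 = -36957/1504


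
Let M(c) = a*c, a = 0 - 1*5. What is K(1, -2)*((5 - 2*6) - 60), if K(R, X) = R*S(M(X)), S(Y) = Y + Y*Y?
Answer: -7370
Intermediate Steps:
a = -5 (a = 0 - 5 = -5)
M(c) = -5*c
S(Y) = Y + Y²
K(R, X) = -5*R*X*(1 - 5*X) (K(R, X) = R*((-5*X)*(1 - 5*X)) = R*(-5*X*(1 - 5*X)) = -5*R*X*(1 - 5*X))
K(1, -2)*((5 - 2*6) - 60) = (5*1*(-2)*(-1 + 5*(-2)))*((5 - 2*6) - 60) = (5*1*(-2)*(-1 - 10))*((5 - 12) - 60) = (5*1*(-2)*(-11))*(-7 - 60) = 110*(-67) = -7370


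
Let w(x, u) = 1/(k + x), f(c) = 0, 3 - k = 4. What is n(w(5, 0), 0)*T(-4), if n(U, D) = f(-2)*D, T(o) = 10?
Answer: 0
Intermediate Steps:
k = -1 (k = 3 - 1*4 = 3 - 4 = -1)
w(x, u) = 1/(-1 + x)
n(U, D) = 0 (n(U, D) = 0*D = 0)
n(w(5, 0), 0)*T(-4) = 0*10 = 0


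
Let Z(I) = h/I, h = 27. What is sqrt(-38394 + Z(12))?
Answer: 3*I*sqrt(17063)/2 ≈ 195.94*I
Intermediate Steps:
Z(I) = 27/I
sqrt(-38394 + Z(12)) = sqrt(-38394 + 27/12) = sqrt(-38394 + 27*(1/12)) = sqrt(-38394 + 9/4) = sqrt(-153567/4) = 3*I*sqrt(17063)/2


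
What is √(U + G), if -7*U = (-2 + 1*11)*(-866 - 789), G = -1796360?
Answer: 5*I*√3516695/7 ≈ 1339.5*I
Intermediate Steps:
U = 14895/7 (U = -(-2 + 1*11)*(-866 - 789)/7 = -(-2 + 11)*(-1655)/7 = -9*(-1655)/7 = -⅐*(-14895) = 14895/7 ≈ 2127.9)
√(U + G) = √(14895/7 - 1796360) = √(-12559625/7) = 5*I*√3516695/7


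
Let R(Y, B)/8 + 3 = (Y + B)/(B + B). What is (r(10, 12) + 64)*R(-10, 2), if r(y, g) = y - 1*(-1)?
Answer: -3000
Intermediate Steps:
r(y, g) = 1 + y (r(y, g) = y + 1 = 1 + y)
R(Y, B) = -24 + 4*(B + Y)/B (R(Y, B) = -24 + 8*((Y + B)/(B + B)) = -24 + 8*((B + Y)/((2*B))) = -24 + 8*((B + Y)*(1/(2*B))) = -24 + 8*((B + Y)/(2*B)) = -24 + 4*(B + Y)/B)
(r(10, 12) + 64)*R(-10, 2) = ((1 + 10) + 64)*(-20 + 4*(-10)/2) = (11 + 64)*(-20 + 4*(-10)*(½)) = 75*(-20 - 20) = 75*(-40) = -3000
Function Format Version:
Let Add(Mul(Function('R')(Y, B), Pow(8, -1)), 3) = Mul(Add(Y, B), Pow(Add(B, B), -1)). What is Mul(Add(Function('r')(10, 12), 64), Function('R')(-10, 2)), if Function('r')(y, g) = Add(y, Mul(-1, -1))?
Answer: -3000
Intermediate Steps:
Function('r')(y, g) = Add(1, y) (Function('r')(y, g) = Add(y, 1) = Add(1, y))
Function('R')(Y, B) = Add(-24, Mul(4, Pow(B, -1), Add(B, Y))) (Function('R')(Y, B) = Add(-24, Mul(8, Mul(Add(Y, B), Pow(Add(B, B), -1)))) = Add(-24, Mul(8, Mul(Add(B, Y), Pow(Mul(2, B), -1)))) = Add(-24, Mul(8, Mul(Add(B, Y), Mul(Rational(1, 2), Pow(B, -1))))) = Add(-24, Mul(8, Mul(Rational(1, 2), Pow(B, -1), Add(B, Y)))) = Add(-24, Mul(4, Pow(B, -1), Add(B, Y))))
Mul(Add(Function('r')(10, 12), 64), Function('R')(-10, 2)) = Mul(Add(Add(1, 10), 64), Add(-20, Mul(4, -10, Pow(2, -1)))) = Mul(Add(11, 64), Add(-20, Mul(4, -10, Rational(1, 2)))) = Mul(75, Add(-20, -20)) = Mul(75, -40) = -3000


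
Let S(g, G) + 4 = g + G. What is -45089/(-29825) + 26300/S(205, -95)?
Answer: 394588467/1580725 ≈ 249.63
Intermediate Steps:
S(g, G) = -4 + G + g (S(g, G) = -4 + (g + G) = -4 + (G + g) = -4 + G + g)
-45089/(-29825) + 26300/S(205, -95) = -45089/(-29825) + 26300/(-4 - 95 + 205) = -45089*(-1/29825) + 26300/106 = 45089/29825 + 26300*(1/106) = 45089/29825 + 13150/53 = 394588467/1580725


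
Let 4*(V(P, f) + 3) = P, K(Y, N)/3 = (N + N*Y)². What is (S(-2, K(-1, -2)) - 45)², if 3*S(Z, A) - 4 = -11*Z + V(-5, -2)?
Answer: 22801/16 ≈ 1425.1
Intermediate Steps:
K(Y, N) = 3*(N + N*Y)²
V(P, f) = -3 + P/4
S(Z, A) = -1/12 - 11*Z/3 (S(Z, A) = 4/3 + (-11*Z + (-3 + (¼)*(-5)))/3 = 4/3 + (-11*Z + (-3 - 5/4))/3 = 4/3 + (-11*Z - 17/4)/3 = 4/3 + (-17/4 - 11*Z)/3 = 4/3 + (-17/12 - 11*Z/3) = -1/12 - 11*Z/3)
(S(-2, K(-1, -2)) - 45)² = ((-1/12 - 11/3*(-2)) - 45)² = ((-1/12 + 22/3) - 45)² = (29/4 - 45)² = (-151/4)² = 22801/16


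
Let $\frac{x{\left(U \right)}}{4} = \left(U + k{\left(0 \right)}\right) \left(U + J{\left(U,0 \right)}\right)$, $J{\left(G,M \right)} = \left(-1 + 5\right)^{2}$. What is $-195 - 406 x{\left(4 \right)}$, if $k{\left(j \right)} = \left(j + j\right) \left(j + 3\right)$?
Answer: $-130115$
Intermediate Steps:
$k{\left(j \right)} = 2 j \left(3 + j\right)$
$J{\left(G,M \right)} = 16$ ($J{\left(G,M \right)} = 4^{2} = 16$)
$x{\left(U \right)} = 4 U \left(16 + U\right)$ ($x{\left(U \right)} = 4 \left(U + 2 \cdot 0 \left(3 + 0\right)\right) \left(U + 16\right) = 4 \left(U + 2 \cdot 0 \cdot 3\right) \left(16 + U\right) = 4 \left(U + 0\right) \left(16 + U\right) = 4 U \left(16 + U\right)$)
$-195 - 406 x{\left(4 \right)} = -195 - 406 \cdot 4 \cdot 4 \left(16 + 4\right) = -195 - 406 \cdot 4 \cdot 4 \cdot 20 = -195 - 129920 = -130115$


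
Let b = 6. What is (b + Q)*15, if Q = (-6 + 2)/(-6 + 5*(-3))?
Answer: 650/7 ≈ 92.857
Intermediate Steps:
Q = 4/21 (Q = -4/(-6 - 15) = -4/(-21) = -4*(-1/21) = 4/21 ≈ 0.19048)
(b + Q)*15 = (6 + 4/21)*15 = (130/21)*15 = 650/7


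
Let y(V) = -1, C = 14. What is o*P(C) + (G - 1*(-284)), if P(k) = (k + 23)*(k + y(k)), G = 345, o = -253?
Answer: -121064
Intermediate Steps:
P(k) = (-1 + k)*(23 + k) (P(k) = (k + 23)*(k - 1) = (23 + k)*(-1 + k) = (-1 + k)*(23 + k))
o*P(C) + (G - 1*(-284)) = -253*(-23 + 14**2 + 22*14) + (345 - 1*(-284)) = -253*(-23 + 196 + 308) + (345 + 284) = -253*481 + 629 = -121693 + 629 = -121064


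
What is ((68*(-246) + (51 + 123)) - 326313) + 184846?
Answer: -158021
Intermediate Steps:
((68*(-246) + (51 + 123)) - 326313) + 184846 = ((-16728 + 174) - 326313) + 184846 = (-16554 - 326313) + 184846 = -342867 + 184846 = -158021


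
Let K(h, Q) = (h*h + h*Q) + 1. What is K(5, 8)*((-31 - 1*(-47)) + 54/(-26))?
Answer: 11946/13 ≈ 918.92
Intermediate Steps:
K(h, Q) = 1 + h² + Q*h (K(h, Q) = (h² + Q*h) + 1 = 1 + h² + Q*h)
K(5, 8)*((-31 - 1*(-47)) + 54/(-26)) = (1 + 5² + 8*5)*((-31 - 1*(-47)) + 54/(-26)) = (1 + 25 + 40)*((-31 + 47) + 54*(-1/26)) = 66*(16 - 27/13) = 66*(181/13) = 11946/13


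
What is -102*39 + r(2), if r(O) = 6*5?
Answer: -3948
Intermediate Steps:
r(O) = 30
-102*39 + r(2) = -102*39 + 30 = -3978 + 30 = -3948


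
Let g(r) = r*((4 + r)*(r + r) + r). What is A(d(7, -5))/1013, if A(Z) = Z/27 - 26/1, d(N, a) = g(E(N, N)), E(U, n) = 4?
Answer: -430/27351 ≈ -0.015722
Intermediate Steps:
g(r) = r*(r + 2*r*(4 + r)) (g(r) = r*((4 + r)*(2*r) + r) = r*(2*r*(4 + r) + r) = r*(r + 2*r*(4 + r)))
d(N, a) = 272 (d(N, a) = 4**2*(9 + 2*4) = 16*(9 + 8) = 16*17 = 272)
A(Z) = -26 + Z/27 (A(Z) = Z*(1/27) - 26*1 = Z/27 - 26 = -26 + Z/27)
A(d(7, -5))/1013 = (-26 + (1/27)*272)/1013 = (-26 + 272/27)*(1/1013) = -430/27*1/1013 = -430/27351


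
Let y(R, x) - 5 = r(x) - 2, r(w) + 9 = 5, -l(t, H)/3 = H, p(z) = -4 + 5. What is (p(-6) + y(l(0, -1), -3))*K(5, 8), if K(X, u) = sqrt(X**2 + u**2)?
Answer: 0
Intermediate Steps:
p(z) = 1
l(t, H) = -3*H
r(w) = -4 (r(w) = -9 + 5 = -4)
y(R, x) = -1 (y(R, x) = 5 + (-4 - 2) = 5 - 6 = -1)
(p(-6) + y(l(0, -1), -3))*K(5, 8) = (1 - 1)*sqrt(5**2 + 8**2) = 0*sqrt(25 + 64) = 0*sqrt(89) = 0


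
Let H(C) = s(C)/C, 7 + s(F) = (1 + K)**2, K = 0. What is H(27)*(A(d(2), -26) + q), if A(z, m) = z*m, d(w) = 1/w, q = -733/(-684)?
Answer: 8159/3078 ≈ 2.6507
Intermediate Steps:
q = 733/684 (q = -733*(-1/684) = 733/684 ≈ 1.0716)
s(F) = -6 (s(F) = -7 + (1 + 0)**2 = -7 + 1**2 = -7 + 1 = -6)
H(C) = -6/C
A(z, m) = m*z
H(27)*(A(d(2), -26) + q) = (-6/27)*(-26/2 + 733/684) = (-6*1/27)*(-26*1/2 + 733/684) = -2*(-13 + 733/684)/9 = -2/9*(-8159/684) = 8159/3078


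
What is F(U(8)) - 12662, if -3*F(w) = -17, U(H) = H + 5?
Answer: -37969/3 ≈ -12656.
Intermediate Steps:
U(H) = 5 + H
F(w) = 17/3 (F(w) = -1/3*(-17) = 17/3)
F(U(8)) - 12662 = 17/3 - 12662 = -37969/3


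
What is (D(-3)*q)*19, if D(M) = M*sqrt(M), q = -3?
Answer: 171*I*sqrt(3) ≈ 296.18*I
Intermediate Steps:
D(M) = M**(3/2)
(D(-3)*q)*19 = ((-3)**(3/2)*(-3))*19 = (-3*I*sqrt(3)*(-3))*19 = (9*I*sqrt(3))*19 = 171*I*sqrt(3)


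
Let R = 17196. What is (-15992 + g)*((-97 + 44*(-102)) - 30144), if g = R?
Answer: -41813716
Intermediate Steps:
g = 17196
(-15992 + g)*((-97 + 44*(-102)) - 30144) = (-15992 + 17196)*((-97 + 44*(-102)) - 30144) = 1204*((-97 - 4488) - 30144) = 1204*(-4585 - 30144) = 1204*(-34729) = -41813716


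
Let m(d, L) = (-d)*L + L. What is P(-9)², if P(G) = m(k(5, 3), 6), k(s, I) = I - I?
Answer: 36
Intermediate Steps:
k(s, I) = 0
m(d, L) = L - L*d (m(d, L) = -L*d + L = L - L*d)
P(G) = 6 (P(G) = 6*(1 - 1*0) = 6*(1 + 0) = 6*1 = 6)
P(-9)² = 6² = 36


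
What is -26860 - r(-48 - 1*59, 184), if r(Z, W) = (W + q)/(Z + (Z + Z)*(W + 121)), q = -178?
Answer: -1756026214/65377 ≈ -26860.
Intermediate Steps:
r(Z, W) = (-178 + W)/(Z + 2*Z*(121 + W)) (r(Z, W) = (W - 178)/(Z + (Z + Z)*(W + 121)) = (-178 + W)/(Z + (2*Z)*(121 + W)) = (-178 + W)/(Z + 2*Z*(121 + W)))
-26860 - r(-48 - 1*59, 184) = -26860 - (-178 + 184)/((-48 - 1*59)*(243 + 2*184)) = -26860 - 6/((-48 - 59)*(243 + 368)) = -26860 - 6/((-107)*611) = -26860 - (-1)*6/(107*611) = -26860 - 1*(-6/65377) = -26860 + 6/65377 = -1756026214/65377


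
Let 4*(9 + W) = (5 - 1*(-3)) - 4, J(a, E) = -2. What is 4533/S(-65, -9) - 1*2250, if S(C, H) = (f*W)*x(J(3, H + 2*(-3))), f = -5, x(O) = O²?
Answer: -355467/160 ≈ -2221.7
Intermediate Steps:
W = -8 (W = -9 + ((5 - 1*(-3)) - 4)/4 = -9 + ((5 + 3) - 4)/4 = -9 + (8 - 4)/4 = -9 + (¼)*4 = -9 + 1 = -8)
S(C, H) = 160 (S(C, H) = -5*(-8)*(-2)² = 40*4 = 160)
4533/S(-65, -9) - 1*2250 = 4533/160 - 1*2250 = 4533*(1/160) - 2250 = 4533/160 - 2250 = -355467/160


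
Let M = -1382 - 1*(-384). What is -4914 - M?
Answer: -3916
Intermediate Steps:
M = -998 (M = -1382 + 384 = -998)
-4914 - M = -4914 - 1*(-998) = -4914 + 998 = -3916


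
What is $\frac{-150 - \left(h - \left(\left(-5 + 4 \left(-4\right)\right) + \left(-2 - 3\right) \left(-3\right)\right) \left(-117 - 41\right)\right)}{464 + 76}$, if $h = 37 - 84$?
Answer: $\frac{169}{108} \approx 1.5648$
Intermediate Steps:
$h = -47$ ($h = 37 - 84 = -47$)
$\frac{-150 - \left(h - \left(\left(-5 + 4 \left(-4\right)\right) + \left(-2 - 3\right) \left(-3\right)\right) \left(-117 - 41\right)\right)}{464 + 76} = \frac{-150 - \left(-47 - \left(\left(-5 + 4 \left(-4\right)\right) + \left(-2 - 3\right) \left(-3\right)\right) \left(-117 - 41\right)\right)}{464 + 76} = \frac{-150 + \left(\left(\left(-5 - 16\right) - -15\right) \left(-158\right) + 47\right)}{540} = \left(-150 + \left(\left(-21 + 15\right) \left(-158\right) + 47\right)\right) \frac{1}{540} = \left(-150 + \left(\left(-6\right) \left(-158\right) + 47\right)\right) \frac{1}{540} = \left(-150 + \left(948 + 47\right)\right) \frac{1}{540} = \left(-150 + 995\right) \frac{1}{540} = 845 \cdot \frac{1}{540} = \frac{169}{108}$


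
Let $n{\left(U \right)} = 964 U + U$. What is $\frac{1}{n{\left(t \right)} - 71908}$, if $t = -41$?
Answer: $- \frac{1}{111473} \approx -8.9708 \cdot 10^{-6}$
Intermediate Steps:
$n{\left(U \right)} = 965 U$
$\frac{1}{n{\left(t \right)} - 71908} = \frac{1}{965 \left(-41\right) - 71908} = \frac{1}{-39565 - 71908} = \frac{1}{-111473} = - \frac{1}{111473}$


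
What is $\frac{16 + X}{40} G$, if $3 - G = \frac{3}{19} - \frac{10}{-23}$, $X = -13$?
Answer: $\frac{789}{4370} \approx 0.18055$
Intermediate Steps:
$G = \frac{1052}{437}$ ($G = 3 - \left(\frac{3}{19} - \frac{10}{-23}\right) = 3 - \left(3 \cdot \frac{1}{19} - - \frac{10}{23}\right) = 3 - \left(\frac{3}{19} + \frac{10}{23}\right) = 3 - \frac{259}{437} = \frac{1052}{437} \approx 2.4073$)
$\frac{16 + X}{40} G = \frac{16 - 13}{40} \cdot \frac{1052}{437} = 3 \cdot \frac{1}{40} \cdot \frac{1052}{437} = \frac{3}{40} \cdot \frac{1052}{437} = \frac{789}{4370}$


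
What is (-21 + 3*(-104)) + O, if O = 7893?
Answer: 7560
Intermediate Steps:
(-21 + 3*(-104)) + O = (-21 + 3*(-104)) + 7893 = (-21 - 312) + 7893 = -333 + 7893 = 7560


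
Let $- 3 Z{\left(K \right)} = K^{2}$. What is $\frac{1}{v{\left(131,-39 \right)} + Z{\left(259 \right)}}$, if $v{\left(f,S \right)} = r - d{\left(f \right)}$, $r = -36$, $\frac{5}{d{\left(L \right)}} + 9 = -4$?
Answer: $- \frac{39}{873442} \approx -4.4651 \cdot 10^{-5}$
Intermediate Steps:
$d{\left(L \right)} = - \frac{5}{13}$ ($d{\left(L \right)} = \frac{5}{-9 - 4} = \frac{5}{-13} = 5 \left(- \frac{1}{13}\right) = - \frac{5}{13}$)
$Z{\left(K \right)} = - \frac{K^{2}}{3}$
$v{\left(f,S \right)} = - \frac{463}{13}$ ($v{\left(f,S \right)} = -36 - - \frac{5}{13} = -36 + \frac{5}{13} = - \frac{463}{13}$)
$\frac{1}{v{\left(131,-39 \right)} + Z{\left(259 \right)}} = \frac{1}{- \frac{463}{13} - \frac{259^{2}}{3}} = \frac{1}{- \frac{463}{13} - \frac{67081}{3}} = \frac{1}{- \frac{873442}{39}} = - \frac{39}{873442}$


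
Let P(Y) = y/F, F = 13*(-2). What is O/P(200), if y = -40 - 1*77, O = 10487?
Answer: 20974/9 ≈ 2330.4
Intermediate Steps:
F = -26
y = -117 (y = -40 - 77 = -117)
P(Y) = 9/2 (P(Y) = -117/(-26) = -117*(-1/26) = 9/2)
O/P(200) = 10487/(9/2) = 10487*(2/9) = 20974/9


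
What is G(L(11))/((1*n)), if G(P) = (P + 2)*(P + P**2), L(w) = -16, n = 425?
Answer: -672/85 ≈ -7.9059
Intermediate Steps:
G(P) = (2 + P)*(P + P**2)
G(L(11))/((1*n)) = (-16*(2 + (-16)**2 + 3*(-16)))/((1*425)) = -16*(2 + 256 - 48)/425 = -16*210*(1/425) = -3360*1/425 = -672/85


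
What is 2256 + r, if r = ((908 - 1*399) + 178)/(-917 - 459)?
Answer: 3103569/1376 ≈ 2255.5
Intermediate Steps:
r = -687/1376 (r = ((908 - 399) + 178)/(-1376) = (509 + 178)*(-1/1376) = 687*(-1/1376) = -687/1376 ≈ -0.49927)
2256 + r = 2256 - 687/1376 = 3103569/1376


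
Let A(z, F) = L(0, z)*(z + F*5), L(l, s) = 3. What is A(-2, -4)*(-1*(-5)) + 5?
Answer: -325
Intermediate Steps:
A(z, F) = 3*z + 15*F (A(z, F) = 3*(z + F*5) = 3*(z + 5*F) = 3*z + 15*F)
A(-2, -4)*(-1*(-5)) + 5 = (3*(-2) + 15*(-4))*(-1*(-5)) + 5 = (-6 - 60)*5 + 5 = -66*5 + 5 = -330 + 5 = -325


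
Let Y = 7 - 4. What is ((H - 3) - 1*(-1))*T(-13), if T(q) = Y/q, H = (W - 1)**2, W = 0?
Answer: 3/13 ≈ 0.23077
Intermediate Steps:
Y = 3
H = 1 (H = (0 - 1)**2 = (-1)**2 = 1)
T(q) = 3/q
((H - 3) - 1*(-1))*T(-13) = ((1 - 3) - 1*(-1))*(3/(-13)) = (-2 + 1)*(3*(-1/13)) = -1*(-3/13) = 3/13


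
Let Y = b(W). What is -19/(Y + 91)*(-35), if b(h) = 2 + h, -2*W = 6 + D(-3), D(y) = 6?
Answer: 665/87 ≈ 7.6437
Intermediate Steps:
W = -6 (W = -(6 + 6)/2 = -1/2*12 = -6)
Y = -4 (Y = 2 - 6 = -4)
-19/(Y + 91)*(-35) = -19/(-4 + 91)*(-35) = -19/87*(-35) = 665/87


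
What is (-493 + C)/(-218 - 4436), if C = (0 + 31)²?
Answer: -18/179 ≈ -0.10056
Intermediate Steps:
C = 961 (C = 31² = 961)
(-493 + C)/(-218 - 4436) = (-493 + 961)/(-218 - 4436) = 468/(-4654) = 468*(-1/4654) = -18/179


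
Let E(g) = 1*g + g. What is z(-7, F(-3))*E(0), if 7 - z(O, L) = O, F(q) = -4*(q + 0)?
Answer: 0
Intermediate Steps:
E(g) = 2*g (E(g) = g + g = 2*g)
F(q) = -4*q
z(O, L) = 7 - O
z(-7, F(-3))*E(0) = (7 - 1*(-7))*(2*0) = (7 + 7)*0 = 14*0 = 0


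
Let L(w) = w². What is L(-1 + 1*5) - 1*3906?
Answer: -3890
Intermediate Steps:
L(-1 + 1*5) - 1*3906 = (-1 + 1*5)² - 1*3906 = (-1 + 5)² - 3906 = 4² - 3906 = 16 - 3906 = -3890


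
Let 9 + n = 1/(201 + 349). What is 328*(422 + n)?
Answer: 37252764/275 ≈ 1.3546e+5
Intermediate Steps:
n = -4949/550 (n = -9 + 1/(201 + 349) = -9 + 1/550 = -4949/550 ≈ -8.9982)
328*(422 + n) = 328*(422 - 4949/550) = 328*(227151/550) = 37252764/275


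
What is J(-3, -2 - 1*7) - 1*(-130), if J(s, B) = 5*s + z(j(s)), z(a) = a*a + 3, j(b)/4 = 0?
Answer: 118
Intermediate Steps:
j(b) = 0 (j(b) = 4*0 = 0)
z(a) = 3 + a**2 (z(a) = a**2 + 3 = 3 + a**2)
J(s, B) = 3 + 5*s (J(s, B) = 5*s + (3 + 0**2) = 5*s + (3 + 0) = 5*s + 3 = 3 + 5*s)
J(-3, -2 - 1*7) - 1*(-130) = (3 + 5*(-3)) - 1*(-130) = (3 - 15) + 130 = -12 + 130 = 118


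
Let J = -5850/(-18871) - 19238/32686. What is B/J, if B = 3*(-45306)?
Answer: 41918300890254/85913599 ≈ 4.8791e+5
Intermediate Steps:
B = -135918
J = -85913599/308408753 (J = -5850*(-1/18871) - 19238*1/32686 = 5850/18871 - 9619/16343 = -85913599/308408753 ≈ -0.27857)
B/J = -135918/(-85913599/308408753) = -135918*(-308408753/85913599) = 41918300890254/85913599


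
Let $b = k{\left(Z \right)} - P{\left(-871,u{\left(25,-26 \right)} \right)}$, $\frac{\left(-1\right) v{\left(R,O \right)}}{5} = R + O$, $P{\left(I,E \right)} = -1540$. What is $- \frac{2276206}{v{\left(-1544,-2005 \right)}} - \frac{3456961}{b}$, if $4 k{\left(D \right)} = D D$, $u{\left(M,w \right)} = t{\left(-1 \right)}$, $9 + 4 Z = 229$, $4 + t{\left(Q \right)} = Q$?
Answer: $- \frac{53256408778}{32597565} \approx -1633.8$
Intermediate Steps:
$t{\left(Q \right)} = -4 + Q$
$Z = 55$ ($Z = - \frac{9}{4} + \frac{1}{4} \cdot 229 = - \frac{9}{4} + \frac{229}{4} = 55$)
$u{\left(M,w \right)} = -5$ ($u{\left(M,w \right)} = -4 - 1 = -5$)
$k{\left(D \right)} = \frac{D^{2}}{4}$ ($k{\left(D \right)} = \frac{D D}{4} = \frac{D^{2}}{4}$)
$v{\left(R,O \right)} = - 5 O - 5 R$ ($v{\left(R,O \right)} = - 5 \left(R + O\right) = - 5 \left(O + R\right) = - 5 O - 5 R$)
$b = \frac{9185}{4}$ ($b = \frac{55^{2}}{4} - -1540 = \frac{1}{4} \cdot 3025 + 1540 = \frac{3025}{4} + 1540 = \frac{9185}{4} \approx 2296.3$)
$- \frac{2276206}{v{\left(-1544,-2005 \right)}} - \frac{3456961}{b} = - \frac{2276206}{\left(-5\right) \left(-2005\right) - -7720} - \frac{3456961}{\frac{9185}{4}} = - \frac{2276206}{10025 + 7720} - \frac{13827844}{9185} = - \frac{2276206}{17745} - \frac{13827844}{9185} = - \frac{53256408778}{32597565}$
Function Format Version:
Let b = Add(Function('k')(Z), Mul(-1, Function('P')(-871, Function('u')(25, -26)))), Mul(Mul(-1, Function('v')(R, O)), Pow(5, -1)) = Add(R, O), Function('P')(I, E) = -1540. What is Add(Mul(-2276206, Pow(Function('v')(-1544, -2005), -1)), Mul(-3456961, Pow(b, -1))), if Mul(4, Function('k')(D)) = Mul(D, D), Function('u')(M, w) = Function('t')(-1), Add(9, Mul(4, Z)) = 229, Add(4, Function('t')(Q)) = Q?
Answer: Rational(-53256408778, 32597565) ≈ -1633.8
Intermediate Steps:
Function('t')(Q) = Add(-4, Q)
Z = 55 (Z = Add(Rational(-9, 4), Mul(Rational(1, 4), 229)) = Add(Rational(-9, 4), Rational(229, 4)) = 55)
Function('u')(M, w) = -5 (Function('u')(M, w) = Add(-4, -1) = -5)
Function('k')(D) = Mul(Rational(1, 4), Pow(D, 2)) (Function('k')(D) = Mul(Rational(1, 4), Mul(D, D)) = Mul(Rational(1, 4), Pow(D, 2)))
Function('v')(R, O) = Add(Mul(-5, O), Mul(-5, R)) (Function('v')(R, O) = Mul(-5, Add(R, O)) = Mul(-5, Add(O, R)) = Add(Mul(-5, O), Mul(-5, R)))
b = Rational(9185, 4) (b = Add(Mul(Rational(1, 4), Pow(55, 2)), Mul(-1, -1540)) = Add(Mul(Rational(1, 4), 3025), 1540) = Add(Rational(3025, 4), 1540) = Rational(9185, 4) ≈ 2296.3)
Add(Mul(-2276206, Pow(Function('v')(-1544, -2005), -1)), Mul(-3456961, Pow(b, -1))) = Add(Mul(-2276206, Pow(Add(Mul(-5, -2005), Mul(-5, -1544)), -1)), Mul(-3456961, Pow(Rational(9185, 4), -1))) = Add(Mul(-2276206, Pow(Add(10025, 7720), -1)), Mul(-3456961, Rational(4, 9185))) = Add(Mul(-2276206, Pow(17745, -1)), Rational(-13827844, 9185)) = Add(Mul(-2276206, Rational(1, 17745)), Rational(-13827844, 9185)) = Add(Rational(-2276206, 17745), Rational(-13827844, 9185)) = Rational(-53256408778, 32597565)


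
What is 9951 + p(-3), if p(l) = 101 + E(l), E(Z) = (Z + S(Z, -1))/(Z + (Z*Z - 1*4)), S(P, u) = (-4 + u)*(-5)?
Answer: 10063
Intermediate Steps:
S(P, u) = 20 - 5*u
E(Z) = (25 + Z)/(-4 + Z + Z²) (E(Z) = (Z + (20 - 5*(-1)))/(Z + (Z*Z - 1*4)) = (Z + (20 + 5))/(Z + (Z² - 4)) = (Z + 25)/(Z + (-4 + Z²)) = (25 + Z)/(-4 + Z + Z²))
p(l) = 101 + (25 + l)/(-4 + l + l²)
9951 + p(-3) = 9951 + (-379 + 101*(-3)² + 102*(-3))/(-4 - 3 + (-3)²) = 9951 + (-379 + 101*9 - 306)/(-4 - 3 + 9) = 9951 + (-379 + 909 - 306)/2 = 9951 + (½)*224 = 9951 + 112 = 10063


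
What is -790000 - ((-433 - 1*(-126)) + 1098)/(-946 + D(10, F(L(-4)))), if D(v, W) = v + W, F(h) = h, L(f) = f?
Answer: -742599209/940 ≈ -7.9000e+5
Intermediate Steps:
D(v, W) = W + v
-790000 - ((-433 - 1*(-126)) + 1098)/(-946 + D(10, F(L(-4)))) = -790000 - ((-433 - 1*(-126)) + 1098)/(-946 + (-4 + 10)) = -790000 - ((-433 + 126) + 1098)/(-946 + 6) = -790000 - (-307 + 1098)/(-940) = -790000 - 791*(-1)/940 = -790000 - 1*(-791/940) = -790000 + 791/940 = -742599209/940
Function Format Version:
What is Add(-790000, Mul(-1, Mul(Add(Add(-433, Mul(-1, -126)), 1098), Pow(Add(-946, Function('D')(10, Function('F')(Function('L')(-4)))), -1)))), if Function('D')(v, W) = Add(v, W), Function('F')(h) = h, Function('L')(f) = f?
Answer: Rational(-742599209, 940) ≈ -7.9000e+5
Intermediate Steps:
Function('D')(v, W) = Add(W, v)
Add(-790000, Mul(-1, Mul(Add(Add(-433, Mul(-1, -126)), 1098), Pow(Add(-946, Function('D')(10, Function('F')(Function('L')(-4)))), -1)))) = Add(-790000, Mul(-1, Mul(Add(Add(-433, Mul(-1, -126)), 1098), Pow(Add(-946, Add(-4, 10)), -1)))) = Add(-790000, Mul(-1, Mul(Add(Add(-433, 126), 1098), Pow(Add(-946, 6), -1)))) = Add(-790000, Mul(-1, Mul(Add(-307, 1098), Pow(-940, -1)))) = Add(-790000, Mul(-1, Mul(791, Rational(-1, 940)))) = Add(-790000, Mul(-1, Rational(-791, 940))) = Add(-790000, Rational(791, 940)) = Rational(-742599209, 940)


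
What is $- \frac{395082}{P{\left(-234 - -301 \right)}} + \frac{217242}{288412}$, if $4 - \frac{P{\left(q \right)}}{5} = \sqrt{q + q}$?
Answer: $\frac{113978432979}{42540770} + \frac{197541 \sqrt{134}}{295} \approx 10431.0$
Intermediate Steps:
$P{\left(q \right)} = 20 - 5 \sqrt{2} \sqrt{q}$ ($P{\left(q \right)} = 20 - 5 \sqrt{q + q} = 20 - 5 \sqrt{2 q} = 20 - 5 \sqrt{2} \sqrt{q}$)
$- \frac{395082}{P{\left(-234 - -301 \right)}} + \frac{217242}{288412} = - \frac{395082}{20 - 5 \sqrt{2} \sqrt{-234 - -301}} + \frac{217242}{288412} = - \frac{395082}{20 - 5 \sqrt{2} \sqrt{-234 + 301}} + 217242 \cdot \frac{1}{288412} = - \frac{395082}{20 - 5 \sqrt{2} \sqrt{67}} + \frac{108621}{144206} = - \frac{395082}{20 - 5 \sqrt{134}} + \frac{108621}{144206} = \frac{108621}{144206} - \frac{395082}{20 - 5 \sqrt{134}}$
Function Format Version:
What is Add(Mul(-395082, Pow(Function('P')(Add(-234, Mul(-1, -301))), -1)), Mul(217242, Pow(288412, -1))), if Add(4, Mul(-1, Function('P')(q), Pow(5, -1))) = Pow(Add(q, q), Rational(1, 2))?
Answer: Add(Rational(113978432979, 42540770), Mul(Rational(197541, 295), Pow(134, Rational(1, 2)))) ≈ 10431.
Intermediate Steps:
Function('P')(q) = Add(20, Mul(-5, Pow(2, Rational(1, 2)), Pow(q, Rational(1, 2)))) (Function('P')(q) = Add(20, Mul(-5, Pow(Add(q, q), Rational(1, 2)))) = Add(20, Mul(-5, Pow(Mul(2, q), Rational(1, 2)))) = Add(20, Mul(-5, Mul(Pow(2, Rational(1, 2)), Pow(q, Rational(1, 2))))) = Add(20, Mul(-5, Pow(2, Rational(1, 2)), Pow(q, Rational(1, 2)))))
Add(Mul(-395082, Pow(Function('P')(Add(-234, Mul(-1, -301))), -1)), Mul(217242, Pow(288412, -1))) = Add(Mul(-395082, Pow(Add(20, Mul(-5, Pow(2, Rational(1, 2)), Pow(Add(-234, Mul(-1, -301)), Rational(1, 2)))), -1)), Mul(217242, Pow(288412, -1))) = Add(Mul(-395082, Pow(Add(20, Mul(-5, Pow(2, Rational(1, 2)), Pow(Add(-234, 301), Rational(1, 2)))), -1)), Mul(217242, Rational(1, 288412))) = Add(Mul(-395082, Pow(Add(20, Mul(-5, Pow(2, Rational(1, 2)), Pow(67, Rational(1, 2)))), -1)), Rational(108621, 144206)) = Add(Mul(-395082, Pow(Add(20, Mul(-5, Pow(134, Rational(1, 2)))), -1)), Rational(108621, 144206)) = Add(Rational(108621, 144206), Mul(-395082, Pow(Add(20, Mul(-5, Pow(134, Rational(1, 2)))), -1)))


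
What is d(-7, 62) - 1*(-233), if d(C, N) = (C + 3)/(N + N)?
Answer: 7222/31 ≈ 232.97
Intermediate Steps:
d(C, N) = (3 + C)/(2*N) (d(C, N) = (3 + C)/((2*N)) = (3 + C)*(1/(2*N)) = (3 + C)/(2*N))
d(-7, 62) - 1*(-233) = (½)*(3 - 7)/62 - 1*(-233) = (½)*(1/62)*(-4) + 233 = -1/31 + 233 = 7222/31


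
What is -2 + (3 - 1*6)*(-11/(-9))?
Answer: -17/3 ≈ -5.6667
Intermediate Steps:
-2 + (3 - 1*6)*(-11/(-9)) = -2 + (3 - 6)*(-11*(-⅑)) = -2 - 3*11/9 = -2 - 11/3 = -17/3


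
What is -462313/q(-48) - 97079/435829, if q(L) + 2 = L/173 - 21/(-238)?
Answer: 1185159474103431/5612170033 ≈ 2.1118e+5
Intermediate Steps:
q(L) = -65/34 + L/173 (q(L) = -2 + (L/173 - 21/(-238)) = -2 + (L*(1/173) - 21*(-1/238)) = -2 + (L/173 + 3/34) = -2 + (3/34 + L/173) = -65/34 + L/173)
-462313/q(-48) - 97079/435829 = -462313/(-65/34 + (1/173)*(-48)) - 97079/435829 = -462313/(-65/34 - 48/173) - 97079*1/435829 = -462313/(-12877/5882) - 97079/435829 = -462313*(-5882/12877) - 97079/435829 = 2719325066/12877 - 97079/435829 = 1185159474103431/5612170033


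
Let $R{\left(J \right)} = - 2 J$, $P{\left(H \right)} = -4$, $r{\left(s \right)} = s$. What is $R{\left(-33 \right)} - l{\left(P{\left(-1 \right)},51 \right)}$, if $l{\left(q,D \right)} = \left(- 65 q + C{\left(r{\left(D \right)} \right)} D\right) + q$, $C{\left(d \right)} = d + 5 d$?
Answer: $-15796$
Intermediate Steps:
$C{\left(d \right)} = 6 d$
$l{\left(q,D \right)} = - 64 q + 6 D^{2}$ ($l{\left(q,D \right)} = \left(- 65 q + 6 D D\right) + q = \left(- 65 q + 6 D^{2}\right) + q = - 64 q + 6 D^{2}$)
$R{\left(-33 \right)} - l{\left(P{\left(-1 \right)},51 \right)} = \left(-2\right) \left(-33\right) - \left(\left(-64\right) \left(-4\right) + 6 \cdot 51^{2}\right) = 66 - \left(256 + 6 \cdot 2601\right) = 66 - \left(256 + 15606\right) = 66 - 15862 = -15796$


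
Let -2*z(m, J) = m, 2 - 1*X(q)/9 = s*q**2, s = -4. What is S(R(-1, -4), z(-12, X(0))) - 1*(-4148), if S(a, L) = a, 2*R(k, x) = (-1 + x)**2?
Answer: 8321/2 ≈ 4160.5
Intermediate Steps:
X(q) = 18 + 36*q**2 (X(q) = 18 - (-36)*q**2 = 18 + 36*q**2)
z(m, J) = -m/2
R(k, x) = (-1 + x)**2/2
S(R(-1, -4), z(-12, X(0))) - 1*(-4148) = (-1 - 4)**2/2 - 1*(-4148) = (1/2)*(-5)**2 + 4148 = (1/2)*25 + 4148 = 25/2 + 4148 = 8321/2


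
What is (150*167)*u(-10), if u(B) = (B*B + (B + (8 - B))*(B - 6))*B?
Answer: 7014000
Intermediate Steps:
u(B) = B*(-48 + B**2 + 8*B) (u(B) = (B**2 + 8*(-6 + B))*B = (B**2 + (-48 + 8*B))*B = (-48 + B**2 + 8*B)*B = B*(-48 + B**2 + 8*B))
(150*167)*u(-10) = (150*167)*(-10*(-48 + (-10)**2 + 8*(-10))) = 25050*(-10*(-48 + 100 - 80)) = 25050*(-10*(-28)) = 25050*280 = 7014000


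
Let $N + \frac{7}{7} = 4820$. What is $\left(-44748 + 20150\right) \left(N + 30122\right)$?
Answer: $-859478718$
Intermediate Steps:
$N = 4819$ ($N = -1 + 4820 = 4819$)
$\left(-44748 + 20150\right) \left(N + 30122\right) = \left(-44748 + 20150\right) \left(4819 + 30122\right) = \left(-24598\right) 34941 = -859478718$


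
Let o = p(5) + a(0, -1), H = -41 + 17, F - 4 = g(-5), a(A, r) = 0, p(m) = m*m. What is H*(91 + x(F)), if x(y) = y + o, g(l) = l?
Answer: -2760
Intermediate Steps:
p(m) = m**2
F = -1 (F = 4 - 5 = -1)
H = -24
o = 25 (o = 5**2 + 0 = 25 + 0 = 25)
x(y) = 25 + y (x(y) = y + 25 = 25 + y)
H*(91 + x(F)) = -24*(91 + (25 - 1)) = -24*(91 + 24) = -24*115 = -2760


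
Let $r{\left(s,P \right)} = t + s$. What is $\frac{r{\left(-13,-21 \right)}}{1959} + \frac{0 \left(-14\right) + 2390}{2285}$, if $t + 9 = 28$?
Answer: $\frac{313048}{298421} \approx 1.049$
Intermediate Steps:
$t = 19$ ($t = -9 + 28 = 19$)
$r{\left(s,P \right)} = 19 + s$
$\frac{r{\left(-13,-21 \right)}}{1959} + \frac{0 \left(-14\right) + 2390}{2285} = \frac{19 - 13}{1959} + \frac{0 \left(-14\right) + 2390}{2285} = 6 \cdot \frac{1}{1959} + \left(0 + 2390\right) \frac{1}{2285} = \frac{2}{653} + 2390 \cdot \frac{1}{2285} = \frac{2}{653} + \frac{478}{457} = \frac{313048}{298421}$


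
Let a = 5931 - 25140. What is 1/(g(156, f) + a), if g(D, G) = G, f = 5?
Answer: -1/19204 ≈ -5.2072e-5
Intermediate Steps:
a = -19209
1/(g(156, f) + a) = 1/(5 - 19209) = 1/(-19204) = -1/19204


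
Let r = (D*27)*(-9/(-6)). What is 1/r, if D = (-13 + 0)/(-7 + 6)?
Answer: 2/1053 ≈ 0.0018993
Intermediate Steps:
D = 13 (D = -13/(-1) = -13*(-1) = 13)
r = 1053/2 (r = (13*27)*(-9/(-6)) = 351*(-9*(-⅙)) = 351*(3/2) = 1053/2 ≈ 526.50)
1/r = 1/(1053/2) = 2/1053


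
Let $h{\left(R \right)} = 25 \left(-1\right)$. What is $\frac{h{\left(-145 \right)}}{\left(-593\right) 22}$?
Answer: $\frac{25}{13046} \approx 0.0019163$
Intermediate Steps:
$h{\left(R \right)} = -25$
$\frac{h{\left(-145 \right)}}{\left(-593\right) 22} = - \frac{25}{\left(-593\right) 22} = - \frac{25}{-13046} = \left(-25\right) \left(- \frac{1}{13046}\right) = \frac{25}{13046}$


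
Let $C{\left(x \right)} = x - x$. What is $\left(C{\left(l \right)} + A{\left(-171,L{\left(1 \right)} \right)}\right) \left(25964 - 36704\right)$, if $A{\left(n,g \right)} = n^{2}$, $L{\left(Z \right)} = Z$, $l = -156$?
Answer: $-314048340$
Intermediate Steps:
$C{\left(x \right)} = 0$
$\left(C{\left(l \right)} + A{\left(-171,L{\left(1 \right)} \right)}\right) \left(25964 - 36704\right) = \left(0 + \left(-171\right)^{2}\right) \left(25964 - 36704\right) = \left(0 + 29241\right) \left(-10740\right) = 29241 \left(-10740\right) = -314048340$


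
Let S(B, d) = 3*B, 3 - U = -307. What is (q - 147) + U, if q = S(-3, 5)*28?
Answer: -89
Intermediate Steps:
U = 310 (U = 3 - 1*(-307) = 3 + 307 = 310)
q = -252 (q = (3*(-3))*28 = -9*28 = -252)
(q - 147) + U = (-252 - 147) + 310 = -399 + 310 = -89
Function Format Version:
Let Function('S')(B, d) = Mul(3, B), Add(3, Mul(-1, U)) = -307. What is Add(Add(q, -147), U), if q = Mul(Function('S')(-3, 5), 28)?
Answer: -89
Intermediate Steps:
U = 310 (U = Add(3, Mul(-1, -307)) = Add(3, 307) = 310)
q = -252 (q = Mul(Mul(3, -3), 28) = Mul(-9, 28) = -252)
Add(Add(q, -147), U) = Add(Add(-252, -147), 310) = Add(-399, 310) = -89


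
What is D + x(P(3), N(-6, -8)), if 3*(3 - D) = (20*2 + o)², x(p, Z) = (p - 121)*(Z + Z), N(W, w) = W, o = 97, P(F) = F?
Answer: -14512/3 ≈ -4837.3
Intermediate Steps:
x(p, Z) = 2*Z*(-121 + p) (x(p, Z) = (-121 + p)*(2*Z) = 2*Z*(-121 + p))
D = -18760/3 (D = 3 - (20*2 + 97)²/3 = 3 - (40 + 97)²/3 = 3 - ⅓*137² = 3 - ⅓*18769 = 3 - 18769/3 = -18760/3 ≈ -6253.3)
D + x(P(3), N(-6, -8)) = -18760/3 + 2*(-6)*(-121 + 3) = -18760/3 + 2*(-6)*(-118) = -18760/3 + 1416 = -14512/3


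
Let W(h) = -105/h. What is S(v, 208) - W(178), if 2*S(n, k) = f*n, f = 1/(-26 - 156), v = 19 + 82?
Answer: 10121/32396 ≈ 0.31242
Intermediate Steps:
v = 101
f = -1/182 (f = 1/(-182) = -1/182 ≈ -0.0054945)
S(n, k) = -n/364 (S(n, k) = (-n/182)/2 = -n/364)
S(v, 208) - W(178) = -1/364*101 - (-105)/178 = -101/364 - (-105)/178 = -101/364 - 1*(-105/178) = -101/364 + 105/178 = 10121/32396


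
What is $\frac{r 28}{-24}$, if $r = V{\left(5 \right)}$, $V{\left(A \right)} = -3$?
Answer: $\frac{7}{2} \approx 3.5$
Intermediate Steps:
$r = -3$
$\frac{r 28}{-24} = \frac{\left(-3\right) 28}{-24} = \left(-84\right) \left(- \frac{1}{24}\right) = \frac{7}{2}$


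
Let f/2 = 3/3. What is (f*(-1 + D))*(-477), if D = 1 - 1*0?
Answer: 0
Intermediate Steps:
f = 2 (f = 2*(3/3) = 2*(3*(⅓)) = 2*1 = 2)
D = 1 (D = 1 + 0 = 1)
(f*(-1 + D))*(-477) = (2*(-1 + 1))*(-477) = (2*0)*(-477) = 0*(-477) = 0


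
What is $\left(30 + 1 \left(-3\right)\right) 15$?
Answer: $405$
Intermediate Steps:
$\left(30 + 1 \left(-3\right)\right) 15 = \left(30 - 3\right) 15 = 27 \cdot 15 = 405$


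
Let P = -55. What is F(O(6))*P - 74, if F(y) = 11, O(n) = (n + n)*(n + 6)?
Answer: -679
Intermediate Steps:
O(n) = 2*n*(6 + n) (O(n) = (2*n)*(6 + n) = 2*n*(6 + n))
F(O(6))*P - 74 = 11*(-55) - 74 = -605 - 74 = -679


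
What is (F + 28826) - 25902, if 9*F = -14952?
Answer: 3788/3 ≈ 1262.7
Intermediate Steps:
F = -4984/3 (F = (⅑)*(-14952) = -4984/3 ≈ -1661.3)
(F + 28826) - 25902 = (-4984/3 + 28826) - 25902 = 81494/3 - 25902 = 3788/3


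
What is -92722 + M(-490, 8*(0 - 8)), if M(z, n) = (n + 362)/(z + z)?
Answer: -45433929/490 ≈ -92722.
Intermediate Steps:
M(z, n) = (362 + n)/(2*z) (M(z, n) = (362 + n)/((2*z)) = (362 + n)*(1/(2*z)) = (362 + n)/(2*z))
-92722 + M(-490, 8*(0 - 8)) = -92722 + (½)*(362 + 8*(0 - 8))/(-490) = -92722 + (½)*(-1/490)*(362 + 8*(-8)) = -92722 + (½)*(-1/490)*(362 - 64) = -92722 + (½)*(-1/490)*298 = -92722 - 149/490 = -45433929/490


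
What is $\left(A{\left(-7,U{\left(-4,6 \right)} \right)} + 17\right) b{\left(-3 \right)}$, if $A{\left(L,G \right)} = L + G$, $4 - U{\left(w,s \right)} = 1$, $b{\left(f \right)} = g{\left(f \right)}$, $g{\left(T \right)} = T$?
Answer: $-39$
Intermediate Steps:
$b{\left(f \right)} = f$
$U{\left(w,s \right)} = 3$ ($U{\left(w,s \right)} = 4 - 1 = 3$)
$A{\left(L,G \right)} = G + L$
$\left(A{\left(-7,U{\left(-4,6 \right)} \right)} + 17\right) b{\left(-3 \right)} = \left(\left(3 - 7\right) + 17\right) \left(-3\right) = \left(-4 + 17\right) \left(-3\right) = 13 \left(-3\right) = -39$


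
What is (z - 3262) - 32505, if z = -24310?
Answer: -60077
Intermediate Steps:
(z - 3262) - 32505 = (-24310 - 3262) - 32505 = -27572 - 32505 = -60077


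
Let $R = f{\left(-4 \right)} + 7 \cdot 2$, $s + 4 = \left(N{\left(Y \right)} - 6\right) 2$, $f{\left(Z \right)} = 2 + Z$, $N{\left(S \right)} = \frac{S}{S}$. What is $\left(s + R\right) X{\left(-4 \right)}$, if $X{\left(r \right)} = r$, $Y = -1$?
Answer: $8$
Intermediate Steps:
$N{\left(S \right)} = 1$
$s = -14$ ($s = -4 + \left(1 - 6\right) 2 = -4 - 10 = -14$)
$R = 12$ ($R = \left(2 - 4\right) + 7 \cdot 2 = -2 + 14 = 12$)
$\left(s + R\right) X{\left(-4 \right)} = \left(-14 + 12\right) \left(-4\right) = \left(-2\right) \left(-4\right) = 8$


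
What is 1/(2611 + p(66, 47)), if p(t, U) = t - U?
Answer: 1/2630 ≈ 0.00038023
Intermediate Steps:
1/(2611 + p(66, 47)) = 1/(2611 + (66 - 1*47)) = 1/(2611 + (66 - 47)) = 1/(2611 + 19) = 1/2630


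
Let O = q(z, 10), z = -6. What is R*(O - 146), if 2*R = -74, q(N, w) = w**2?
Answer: 1702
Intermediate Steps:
R = -37 (R = (1/2)*(-74) = -37)
O = 100 (O = 10**2 = 100)
R*(O - 146) = -37*(100 - 146) = -37*(-46) = 1702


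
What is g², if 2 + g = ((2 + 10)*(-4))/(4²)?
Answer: 25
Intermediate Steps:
g = -5 (g = -2 + ((2 + 10)*(-4))/(4²) = -2 + (12*(-4))/16 = -2 - 48*1/16 = -2 - 3 = -5)
g² = (-5)² = 25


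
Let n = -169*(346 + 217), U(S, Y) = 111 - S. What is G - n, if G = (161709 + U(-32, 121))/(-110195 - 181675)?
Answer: 13885196519/145935 ≈ 95147.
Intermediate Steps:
n = -95147 (n = -169*563 = -95147)
G = -80926/145935 (G = (161709 + (111 - 1*(-32)))/(-110195 - 181675) = (161709 + (111 + 32))/(-291870) = (161709 + 143)*(-1/291870) = 161852*(-1/291870) = -80926/145935 ≈ -0.55453)
G - n = -80926/145935 - 1*(-95147) = -80926/145935 + 95147 = 13885196519/145935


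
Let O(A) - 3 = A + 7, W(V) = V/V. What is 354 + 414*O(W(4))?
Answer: 4908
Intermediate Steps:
W(V) = 1
O(A) = 10 + A (O(A) = 3 + (A + 7) = 3 + (7 + A) = 10 + A)
354 + 414*O(W(4)) = 354 + 414*(10 + 1) = 354 + 414*11 = 354 + 4554 = 4908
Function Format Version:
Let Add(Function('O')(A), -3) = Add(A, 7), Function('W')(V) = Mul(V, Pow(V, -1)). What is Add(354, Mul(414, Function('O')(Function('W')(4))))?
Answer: 4908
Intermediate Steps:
Function('W')(V) = 1
Function('O')(A) = Add(10, A) (Function('O')(A) = Add(3, Add(A, 7)) = Add(3, Add(7, A)) = Add(10, A))
Add(354, Mul(414, Function('O')(Function('W')(4)))) = Add(354, Mul(414, Add(10, 1))) = Add(354, Mul(414, 11)) = Add(354, 4554) = 4908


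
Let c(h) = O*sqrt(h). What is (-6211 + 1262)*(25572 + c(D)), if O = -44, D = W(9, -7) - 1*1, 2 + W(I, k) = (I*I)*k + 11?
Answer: -126555828 + 217756*I*sqrt(559) ≈ -1.2656e+8 + 5.1484e+6*I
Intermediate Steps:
W(I, k) = 9 + k*I**2 (W(I, k) = -2 + ((I*I)*k + 11) = -2 + (I**2*k + 11) = -2 + (k*I**2 + 11) = -2 + (11 + k*I**2) = 9 + k*I**2)
D = -559 (D = (9 - 7*9**2) - 1*1 = (9 - 7*81) - 1 = (9 - 567) - 1 = -558 - 1 = -559)
c(h) = -44*sqrt(h)
(-6211 + 1262)*(25572 + c(D)) = (-6211 + 1262)*(25572 - 44*I*sqrt(559)) = -4949*(25572 - 44*I*sqrt(559)) = -126555828 + 217756*I*sqrt(559)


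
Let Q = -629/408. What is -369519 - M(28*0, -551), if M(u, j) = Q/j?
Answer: -4886519293/13224 ≈ -3.6952e+5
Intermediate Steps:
Q = -37/24 (Q = -629*1/408 = -37/24 ≈ -1.5417)
M(u, j) = -37/(24*j)
-369519 - M(28*0, -551) = -369519 - (-37)/(24*(-551)) = -369519 - (-37)*(-1)/(24*551) = -369519 - 1*37/13224 = -369519 - 37/13224 = -4886519293/13224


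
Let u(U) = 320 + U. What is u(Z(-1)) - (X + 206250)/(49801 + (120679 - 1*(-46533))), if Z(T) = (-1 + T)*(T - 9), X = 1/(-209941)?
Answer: 15447074587971/45559926233 ≈ 339.05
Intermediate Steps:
X = -1/209941 ≈ -4.7632e-6
Z(T) = (-1 + T)*(-9 + T)
u(Z(-1)) - (X + 206250)/(49801 + (120679 - 1*(-46533))) = (320 + (9 + (-1)² - 10*(-1))) - (-1/209941 + 206250)/(49801 + (120679 - 1*(-46533))) = (320 + (9 + 1 + 10)) - 43300331249/(209941*(49801 + (120679 + 46533))) = (320 + 20) - 43300331249/(209941*(49801 + 167212)) = 340 - 43300331249/(209941*217013) = 340 - 1*43300331249/45559926233 = 340 - 43300331249/45559926233 = 15447074587971/45559926233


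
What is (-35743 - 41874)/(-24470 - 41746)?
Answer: 77617/66216 ≈ 1.1722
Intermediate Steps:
(-35743 - 41874)/(-24470 - 41746) = -77617/(-66216) = -77617*(-1/66216) = 77617/66216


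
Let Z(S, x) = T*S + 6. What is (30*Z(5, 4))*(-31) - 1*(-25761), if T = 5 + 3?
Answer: -17019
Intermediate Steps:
T = 8
Z(S, x) = 6 + 8*S (Z(S, x) = 8*S + 6 = 6 + 8*S)
(30*Z(5, 4))*(-31) - 1*(-25761) = (30*(6 + 8*5))*(-31) - 1*(-25761) = (30*(6 + 40))*(-31) + 25761 = (30*46)*(-31) + 25761 = 1380*(-31) + 25761 = -42780 + 25761 = -17019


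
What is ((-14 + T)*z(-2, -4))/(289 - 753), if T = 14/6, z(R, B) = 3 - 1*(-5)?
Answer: 35/174 ≈ 0.20115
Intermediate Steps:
z(R, B) = 8 (z(R, B) = 3 + 5 = 8)
T = 7/3 (T = 14*(⅙) = 7/3 ≈ 2.3333)
((-14 + T)*z(-2, -4))/(289 - 753) = ((-14 + 7/3)*8)/(289 - 753) = -35/3*8/(-464) = -280/3*(-1/464) = 35/174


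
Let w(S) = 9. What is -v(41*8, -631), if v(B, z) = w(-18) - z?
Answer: -640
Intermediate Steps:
v(B, z) = 9 - z
-v(41*8, -631) = -(9 - 1*(-631)) = -(9 + 631) = -1*640 = -640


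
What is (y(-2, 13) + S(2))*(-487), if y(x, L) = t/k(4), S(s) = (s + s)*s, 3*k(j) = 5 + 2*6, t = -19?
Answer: -38473/17 ≈ -2263.1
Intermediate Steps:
k(j) = 17/3 (k(j) = (5 + 2*6)/3 = (5 + 12)/3 = (⅓)*17 = 17/3)
S(s) = 2*s² (S(s) = (2*s)*s = 2*s²)
y(x, L) = -57/17 (y(x, L) = -19/17/3 = -19*3/17 = -57/17)
(y(-2, 13) + S(2))*(-487) = (-57/17 + 2*2²)*(-487) = (-57/17 + 2*4)*(-487) = (-57/17 + 8)*(-487) = (79/17)*(-487) = -38473/17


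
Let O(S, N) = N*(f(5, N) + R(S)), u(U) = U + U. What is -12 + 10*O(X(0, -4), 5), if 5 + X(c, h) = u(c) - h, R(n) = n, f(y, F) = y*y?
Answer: 1188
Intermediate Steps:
u(U) = 2*U
f(y, F) = y²
X(c, h) = -5 - h + 2*c (X(c, h) = -5 + (2*c - h) = -5 + (-h + 2*c) = -5 - h + 2*c)
O(S, N) = N*(25 + S) (O(S, N) = N*(5² + S) = N*(25 + S))
-12 + 10*O(X(0, -4), 5) = -12 + 10*(5*(25 + (-5 - 1*(-4) + 2*0))) = -12 + 10*(5*(25 + (-5 + 4 + 0))) = -12 + 10*(5*(25 - 1)) = -12 + 10*(5*24) = -12 + 10*120 = -12 + 1200 = 1188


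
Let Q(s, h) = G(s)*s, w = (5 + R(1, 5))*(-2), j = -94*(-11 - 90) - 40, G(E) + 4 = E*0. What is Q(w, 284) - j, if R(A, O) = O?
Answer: -9374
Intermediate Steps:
G(E) = -4 (G(E) = -4 + E*0 = -4 + 0 = -4)
j = 9454 (j = -94*(-101) - 40 = 9494 - 40 = 9454)
w = -20 (w = (5 + 5)*(-2) = 10*(-2) = -20)
Q(s, h) = -4*s
Q(w, 284) - j = -4*(-20) - 1*9454 = 80 - 9454 = -9374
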